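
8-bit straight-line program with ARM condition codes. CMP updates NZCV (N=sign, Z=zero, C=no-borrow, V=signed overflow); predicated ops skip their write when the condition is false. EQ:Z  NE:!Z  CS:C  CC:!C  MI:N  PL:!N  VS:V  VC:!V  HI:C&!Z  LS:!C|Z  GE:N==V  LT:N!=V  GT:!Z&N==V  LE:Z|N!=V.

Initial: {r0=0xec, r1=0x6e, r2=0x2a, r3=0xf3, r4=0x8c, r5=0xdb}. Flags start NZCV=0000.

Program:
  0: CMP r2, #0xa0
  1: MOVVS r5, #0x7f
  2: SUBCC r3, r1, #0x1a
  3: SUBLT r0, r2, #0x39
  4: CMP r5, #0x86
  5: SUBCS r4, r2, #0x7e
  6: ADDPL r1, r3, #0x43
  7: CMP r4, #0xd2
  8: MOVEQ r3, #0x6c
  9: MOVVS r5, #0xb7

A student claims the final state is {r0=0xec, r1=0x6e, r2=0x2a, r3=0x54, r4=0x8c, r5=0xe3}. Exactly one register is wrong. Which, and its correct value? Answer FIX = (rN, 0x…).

[0] flags=1001 → (cmp)
[1] flags=1001 VS?T → r5=0x7f
[2] flags=1001 CC?T → r3=0x54
[3] flags=1001 LT?F → skip
[4] flags=1001 → (cmp)
[5] flags=1001 CS?F → skip
[6] flags=1001 PL?F → skip
[7] flags=1000 → (cmp)
[8] flags=1000 EQ?F → skip
[9] flags=1000 VS?F → skip

FIX = (r5, 0x7f)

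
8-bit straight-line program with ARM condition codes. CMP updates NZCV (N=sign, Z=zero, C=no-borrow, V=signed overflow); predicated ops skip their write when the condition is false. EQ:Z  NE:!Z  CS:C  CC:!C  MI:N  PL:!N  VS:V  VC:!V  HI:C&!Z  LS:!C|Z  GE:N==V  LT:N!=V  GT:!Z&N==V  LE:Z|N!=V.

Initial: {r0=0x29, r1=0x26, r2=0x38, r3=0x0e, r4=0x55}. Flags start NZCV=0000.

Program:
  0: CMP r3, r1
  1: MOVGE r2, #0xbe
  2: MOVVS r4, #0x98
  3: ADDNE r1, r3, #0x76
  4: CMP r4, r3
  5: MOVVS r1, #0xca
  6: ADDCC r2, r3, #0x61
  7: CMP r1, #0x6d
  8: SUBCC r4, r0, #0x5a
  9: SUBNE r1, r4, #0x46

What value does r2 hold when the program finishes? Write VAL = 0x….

0: ✓ CMP  NZCV=1000
1: · MOVGE
2: · MOVVS
3: ✓ ADDNE  r1←0x84
4: ✓ CMP  NZCV=0010
5: · MOVVS
6: · ADDCC
7: ✓ CMP  NZCV=0011
8: · SUBCC
9: ✓ SUBNE  r1←0x0f

VAL = 0x38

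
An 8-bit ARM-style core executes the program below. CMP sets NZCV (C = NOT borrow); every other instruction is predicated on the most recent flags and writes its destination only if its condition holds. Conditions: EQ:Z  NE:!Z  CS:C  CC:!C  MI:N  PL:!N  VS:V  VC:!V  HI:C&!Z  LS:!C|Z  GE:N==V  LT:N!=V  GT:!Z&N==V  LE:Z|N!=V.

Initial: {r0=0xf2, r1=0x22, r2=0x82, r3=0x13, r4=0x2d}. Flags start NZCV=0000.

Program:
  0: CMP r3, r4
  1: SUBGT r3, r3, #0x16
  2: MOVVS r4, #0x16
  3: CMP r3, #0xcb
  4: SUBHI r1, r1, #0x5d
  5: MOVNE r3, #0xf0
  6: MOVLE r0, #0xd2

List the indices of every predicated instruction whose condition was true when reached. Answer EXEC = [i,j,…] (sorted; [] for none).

[0] flags=1000 → (cmp)
[1] flags=1000 GT?F → skip
[2] flags=1000 VS?F → skip
[3] flags=0000 → (cmp)
[4] flags=0000 HI?F → skip
[5] flags=0000 NE?T → r3=0xf0
[6] flags=0000 LE?F → skip

EXEC = [5]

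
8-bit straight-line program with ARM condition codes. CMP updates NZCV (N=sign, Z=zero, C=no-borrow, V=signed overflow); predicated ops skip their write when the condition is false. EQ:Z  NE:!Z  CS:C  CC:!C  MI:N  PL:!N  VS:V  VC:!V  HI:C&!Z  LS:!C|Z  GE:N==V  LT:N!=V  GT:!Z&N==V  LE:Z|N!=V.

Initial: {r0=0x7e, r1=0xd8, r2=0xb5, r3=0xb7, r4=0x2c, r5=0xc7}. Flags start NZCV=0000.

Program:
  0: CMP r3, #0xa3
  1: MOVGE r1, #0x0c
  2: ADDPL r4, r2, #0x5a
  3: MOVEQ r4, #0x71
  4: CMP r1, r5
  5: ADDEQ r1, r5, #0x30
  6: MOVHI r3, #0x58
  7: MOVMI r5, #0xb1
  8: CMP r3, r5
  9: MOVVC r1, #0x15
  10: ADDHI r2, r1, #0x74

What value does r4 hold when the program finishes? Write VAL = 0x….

0: ✓ CMP  NZCV=0010
1: ✓ MOVGE  r1←0x0c
2: ✓ ADDPL  r4←0x0f
3: · MOVEQ
4: ✓ CMP  NZCV=0000
5: · ADDEQ
6: · MOVHI
7: · MOVMI
8: ✓ CMP  NZCV=1000
9: ✓ MOVVC  r1←0x15
10: · ADDHI

VAL = 0x0f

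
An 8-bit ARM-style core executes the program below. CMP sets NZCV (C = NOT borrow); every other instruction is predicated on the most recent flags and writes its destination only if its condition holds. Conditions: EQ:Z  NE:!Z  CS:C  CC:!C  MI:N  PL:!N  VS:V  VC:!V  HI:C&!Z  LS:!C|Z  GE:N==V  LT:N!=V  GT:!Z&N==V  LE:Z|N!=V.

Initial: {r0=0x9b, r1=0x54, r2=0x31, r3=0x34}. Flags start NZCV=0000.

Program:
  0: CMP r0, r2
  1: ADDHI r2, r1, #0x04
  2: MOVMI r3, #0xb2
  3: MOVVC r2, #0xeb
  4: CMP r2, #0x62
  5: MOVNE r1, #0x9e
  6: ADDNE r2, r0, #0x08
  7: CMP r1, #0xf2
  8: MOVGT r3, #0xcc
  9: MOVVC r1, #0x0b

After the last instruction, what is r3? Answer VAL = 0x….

0: ✓ CMP  NZCV=0011
1: ✓ ADDHI  r2←0x58
2: · MOVMI
3: · MOVVC
4: ✓ CMP  NZCV=1000
5: ✓ MOVNE  r1←0x9e
6: ✓ ADDNE  r2←0xa3
7: ✓ CMP  NZCV=1000
8: · MOVGT
9: ✓ MOVVC  r1←0x0b

VAL = 0x34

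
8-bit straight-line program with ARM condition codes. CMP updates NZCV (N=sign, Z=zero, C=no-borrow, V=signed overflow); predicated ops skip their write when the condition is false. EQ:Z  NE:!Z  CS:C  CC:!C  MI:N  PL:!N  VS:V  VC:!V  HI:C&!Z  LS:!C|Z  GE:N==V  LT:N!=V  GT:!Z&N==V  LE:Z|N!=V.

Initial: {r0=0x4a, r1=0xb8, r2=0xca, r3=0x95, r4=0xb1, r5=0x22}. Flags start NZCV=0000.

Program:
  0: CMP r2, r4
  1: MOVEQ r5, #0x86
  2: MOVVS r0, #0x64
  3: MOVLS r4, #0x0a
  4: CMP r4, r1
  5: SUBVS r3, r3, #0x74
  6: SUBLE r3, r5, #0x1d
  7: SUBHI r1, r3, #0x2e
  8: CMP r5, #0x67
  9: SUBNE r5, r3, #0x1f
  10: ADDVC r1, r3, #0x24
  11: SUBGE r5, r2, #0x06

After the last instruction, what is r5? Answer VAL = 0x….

VAL = 0xe6

0: ✓ CMP  NZCV=0010
1: · MOVEQ
2: · MOVVS
3: · MOVLS
4: ✓ CMP  NZCV=1000
5: · SUBVS
6: ✓ SUBLE  r3←0x05
7: · SUBHI
8: ✓ CMP  NZCV=1000
9: ✓ SUBNE  r5←0xe6
10: ✓ ADDVC  r1←0x29
11: · SUBGE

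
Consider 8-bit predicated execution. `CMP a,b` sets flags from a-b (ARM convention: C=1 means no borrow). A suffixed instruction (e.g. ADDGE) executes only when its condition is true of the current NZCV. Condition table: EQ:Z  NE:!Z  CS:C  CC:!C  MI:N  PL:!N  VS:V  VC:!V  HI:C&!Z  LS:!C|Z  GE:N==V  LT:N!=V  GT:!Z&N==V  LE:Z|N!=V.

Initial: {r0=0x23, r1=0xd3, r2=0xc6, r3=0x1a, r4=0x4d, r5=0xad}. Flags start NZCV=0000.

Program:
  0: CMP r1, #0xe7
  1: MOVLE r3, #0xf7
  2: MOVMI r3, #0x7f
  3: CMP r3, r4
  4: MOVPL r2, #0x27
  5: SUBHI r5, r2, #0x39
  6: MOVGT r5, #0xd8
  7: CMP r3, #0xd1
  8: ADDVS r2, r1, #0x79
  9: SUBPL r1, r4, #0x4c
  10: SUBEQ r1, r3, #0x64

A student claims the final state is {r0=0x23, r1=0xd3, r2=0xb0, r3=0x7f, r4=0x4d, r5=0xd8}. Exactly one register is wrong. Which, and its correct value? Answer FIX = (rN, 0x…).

[0] flags=1000 → (cmp)
[1] flags=1000 LE?T → r3=0xf7
[2] flags=1000 MI?T → r3=0x7f
[3] flags=0010 → (cmp)
[4] flags=0010 PL?T → r2=0x27
[5] flags=0010 HI?T → r5=0xee
[6] flags=0010 GT?T → r5=0xd8
[7] flags=1001 → (cmp)
[8] flags=1001 VS?T → r2=0x4c
[9] flags=1001 PL?F → skip
[10] flags=1001 EQ?F → skip

FIX = (r2, 0x4c)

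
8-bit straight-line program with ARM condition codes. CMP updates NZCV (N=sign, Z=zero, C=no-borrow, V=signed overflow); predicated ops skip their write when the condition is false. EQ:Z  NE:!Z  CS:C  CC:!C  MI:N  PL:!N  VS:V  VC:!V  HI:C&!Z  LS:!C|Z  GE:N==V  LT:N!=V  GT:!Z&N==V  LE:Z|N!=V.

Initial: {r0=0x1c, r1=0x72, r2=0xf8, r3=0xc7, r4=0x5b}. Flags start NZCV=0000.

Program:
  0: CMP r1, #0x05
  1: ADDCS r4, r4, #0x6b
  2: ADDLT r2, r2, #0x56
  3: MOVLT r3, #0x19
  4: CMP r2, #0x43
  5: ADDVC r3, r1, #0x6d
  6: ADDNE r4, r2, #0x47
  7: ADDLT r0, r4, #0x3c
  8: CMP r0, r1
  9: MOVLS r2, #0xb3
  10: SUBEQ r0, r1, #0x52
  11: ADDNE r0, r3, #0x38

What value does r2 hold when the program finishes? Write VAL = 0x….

[0] flags=0010 → (cmp)
[1] flags=0010 CS?T → r4=0xc6
[2] flags=0010 LT?F → skip
[3] flags=0010 LT?F → skip
[4] flags=1010 → (cmp)
[5] flags=1010 VC?T → r3=0xdf
[6] flags=1010 NE?T → r4=0x3f
[7] flags=1010 LT?T → r0=0x7b
[8] flags=0010 → (cmp)
[9] flags=0010 LS?F → skip
[10] flags=0010 EQ?F → skip
[11] flags=0010 NE?T → r0=0x17

VAL = 0xf8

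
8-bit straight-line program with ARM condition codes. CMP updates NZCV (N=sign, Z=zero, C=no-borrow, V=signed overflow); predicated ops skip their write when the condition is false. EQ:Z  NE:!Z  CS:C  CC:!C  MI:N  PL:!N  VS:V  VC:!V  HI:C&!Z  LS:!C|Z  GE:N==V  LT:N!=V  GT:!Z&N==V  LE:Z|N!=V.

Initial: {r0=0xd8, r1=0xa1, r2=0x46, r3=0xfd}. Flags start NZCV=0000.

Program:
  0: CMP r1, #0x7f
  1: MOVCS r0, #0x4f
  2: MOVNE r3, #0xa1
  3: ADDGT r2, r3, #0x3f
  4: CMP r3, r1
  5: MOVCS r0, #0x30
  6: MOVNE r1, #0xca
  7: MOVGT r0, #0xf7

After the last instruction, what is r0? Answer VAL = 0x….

[0] flags=0011 → (cmp)
[1] flags=0011 CS?T → r0=0x4f
[2] flags=0011 NE?T → r3=0xa1
[3] flags=0011 GT?F → skip
[4] flags=0110 → (cmp)
[5] flags=0110 CS?T → r0=0x30
[6] flags=0110 NE?F → skip
[7] flags=0110 GT?F → skip

VAL = 0x30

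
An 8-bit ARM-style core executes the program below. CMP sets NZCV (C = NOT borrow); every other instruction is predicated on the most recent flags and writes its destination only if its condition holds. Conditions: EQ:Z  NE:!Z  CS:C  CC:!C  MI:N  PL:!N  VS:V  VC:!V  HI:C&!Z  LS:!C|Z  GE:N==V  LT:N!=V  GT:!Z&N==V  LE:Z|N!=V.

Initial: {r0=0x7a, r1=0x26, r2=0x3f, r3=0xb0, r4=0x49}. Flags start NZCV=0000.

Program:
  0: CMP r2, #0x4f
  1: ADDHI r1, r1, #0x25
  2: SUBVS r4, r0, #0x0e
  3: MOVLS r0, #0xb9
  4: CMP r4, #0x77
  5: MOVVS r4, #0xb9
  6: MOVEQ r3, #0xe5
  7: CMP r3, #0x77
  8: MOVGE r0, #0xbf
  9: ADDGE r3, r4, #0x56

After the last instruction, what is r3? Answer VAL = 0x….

VAL = 0xb0

[0] flags=1000 → (cmp)
[1] flags=1000 HI?F → skip
[2] flags=1000 VS?F → skip
[3] flags=1000 LS?T → r0=0xb9
[4] flags=1000 → (cmp)
[5] flags=1000 VS?F → skip
[6] flags=1000 EQ?F → skip
[7] flags=0011 → (cmp)
[8] flags=0011 GE?F → skip
[9] flags=0011 GE?F → skip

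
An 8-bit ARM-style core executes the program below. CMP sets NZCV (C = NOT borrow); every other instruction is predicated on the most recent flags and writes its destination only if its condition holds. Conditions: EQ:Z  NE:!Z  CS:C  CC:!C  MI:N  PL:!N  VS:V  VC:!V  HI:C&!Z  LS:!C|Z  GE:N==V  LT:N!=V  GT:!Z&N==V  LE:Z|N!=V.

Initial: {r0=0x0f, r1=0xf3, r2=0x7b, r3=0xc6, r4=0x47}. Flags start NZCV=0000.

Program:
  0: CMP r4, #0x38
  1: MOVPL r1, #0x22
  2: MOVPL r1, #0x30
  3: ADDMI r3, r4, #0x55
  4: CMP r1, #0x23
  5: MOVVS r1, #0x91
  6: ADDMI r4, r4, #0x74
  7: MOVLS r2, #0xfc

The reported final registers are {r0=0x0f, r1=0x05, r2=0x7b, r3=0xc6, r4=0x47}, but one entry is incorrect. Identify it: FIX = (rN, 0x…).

0: ✓ CMP  NZCV=0010
1: ✓ MOVPL  r1←0x22
2: ✓ MOVPL  r1←0x30
3: · ADDMI
4: ✓ CMP  NZCV=0010
5: · MOVVS
6: · ADDMI
7: · MOVLS

FIX = (r1, 0x30)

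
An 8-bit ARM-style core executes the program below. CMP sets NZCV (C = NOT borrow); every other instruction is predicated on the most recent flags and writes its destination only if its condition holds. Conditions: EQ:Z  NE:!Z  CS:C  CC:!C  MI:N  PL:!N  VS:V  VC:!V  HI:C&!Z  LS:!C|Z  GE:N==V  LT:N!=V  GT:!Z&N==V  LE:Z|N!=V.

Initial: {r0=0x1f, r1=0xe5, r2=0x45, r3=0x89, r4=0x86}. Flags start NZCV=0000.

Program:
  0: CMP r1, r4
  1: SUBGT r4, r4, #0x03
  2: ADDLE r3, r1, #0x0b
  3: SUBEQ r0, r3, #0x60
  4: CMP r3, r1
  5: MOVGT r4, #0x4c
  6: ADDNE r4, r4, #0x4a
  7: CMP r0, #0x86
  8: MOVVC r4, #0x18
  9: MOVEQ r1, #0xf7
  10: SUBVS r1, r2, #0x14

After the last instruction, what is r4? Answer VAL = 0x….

0: ✓ CMP  NZCV=0010
1: ✓ SUBGT  r4←0x83
2: · ADDLE
3: · SUBEQ
4: ✓ CMP  NZCV=1000
5: · MOVGT
6: ✓ ADDNE  r4←0xcd
7: ✓ CMP  NZCV=1001
8: · MOVVC
9: · MOVEQ
10: ✓ SUBVS  r1←0x31

VAL = 0xcd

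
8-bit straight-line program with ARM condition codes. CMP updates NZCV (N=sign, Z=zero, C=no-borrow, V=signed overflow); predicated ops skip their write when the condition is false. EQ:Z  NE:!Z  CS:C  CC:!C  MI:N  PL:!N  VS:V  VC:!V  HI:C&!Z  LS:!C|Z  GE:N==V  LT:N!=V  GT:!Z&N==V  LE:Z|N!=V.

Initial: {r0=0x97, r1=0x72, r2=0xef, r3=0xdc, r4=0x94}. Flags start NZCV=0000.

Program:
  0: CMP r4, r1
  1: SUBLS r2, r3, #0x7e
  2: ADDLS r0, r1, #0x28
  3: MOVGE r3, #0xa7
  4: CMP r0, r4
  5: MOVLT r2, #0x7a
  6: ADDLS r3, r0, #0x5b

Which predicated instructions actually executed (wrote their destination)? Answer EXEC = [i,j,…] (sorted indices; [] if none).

EXEC = []

[0] flags=0011 → (cmp)
[1] flags=0011 LS?F → skip
[2] flags=0011 LS?F → skip
[3] flags=0011 GE?F → skip
[4] flags=0010 → (cmp)
[5] flags=0010 LT?F → skip
[6] flags=0010 LS?F → skip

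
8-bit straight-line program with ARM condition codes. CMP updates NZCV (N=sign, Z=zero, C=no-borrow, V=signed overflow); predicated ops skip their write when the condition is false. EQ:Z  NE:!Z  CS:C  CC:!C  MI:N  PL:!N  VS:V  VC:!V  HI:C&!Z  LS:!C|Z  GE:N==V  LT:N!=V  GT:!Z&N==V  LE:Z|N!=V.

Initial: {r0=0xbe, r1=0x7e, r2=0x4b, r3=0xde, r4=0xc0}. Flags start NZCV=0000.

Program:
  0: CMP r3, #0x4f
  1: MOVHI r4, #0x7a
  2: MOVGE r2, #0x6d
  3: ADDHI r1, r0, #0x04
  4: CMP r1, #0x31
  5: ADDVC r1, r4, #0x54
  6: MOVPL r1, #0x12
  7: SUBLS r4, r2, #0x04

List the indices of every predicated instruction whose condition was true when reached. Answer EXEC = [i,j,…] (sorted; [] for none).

EXEC = [1,3,5]

[0] flags=1010 → (cmp)
[1] flags=1010 HI?T → r4=0x7a
[2] flags=1010 GE?F → skip
[3] flags=1010 HI?T → r1=0xc2
[4] flags=1010 → (cmp)
[5] flags=1010 VC?T → r1=0xce
[6] flags=1010 PL?F → skip
[7] flags=1010 LS?F → skip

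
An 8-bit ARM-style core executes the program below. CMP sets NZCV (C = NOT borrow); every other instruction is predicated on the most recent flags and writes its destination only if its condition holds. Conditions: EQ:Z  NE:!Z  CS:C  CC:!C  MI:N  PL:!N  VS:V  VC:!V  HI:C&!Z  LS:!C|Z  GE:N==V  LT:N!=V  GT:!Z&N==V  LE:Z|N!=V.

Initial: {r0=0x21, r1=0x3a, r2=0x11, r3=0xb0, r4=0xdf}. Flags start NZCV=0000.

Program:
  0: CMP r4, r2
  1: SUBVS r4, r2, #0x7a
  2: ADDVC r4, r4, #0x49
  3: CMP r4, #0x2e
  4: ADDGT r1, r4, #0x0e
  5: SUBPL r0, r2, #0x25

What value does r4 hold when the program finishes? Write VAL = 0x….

VAL = 0x28

0: ✓ CMP  NZCV=1010
1: · SUBVS
2: ✓ ADDVC  r4←0x28
3: ✓ CMP  NZCV=1000
4: · ADDGT
5: · SUBPL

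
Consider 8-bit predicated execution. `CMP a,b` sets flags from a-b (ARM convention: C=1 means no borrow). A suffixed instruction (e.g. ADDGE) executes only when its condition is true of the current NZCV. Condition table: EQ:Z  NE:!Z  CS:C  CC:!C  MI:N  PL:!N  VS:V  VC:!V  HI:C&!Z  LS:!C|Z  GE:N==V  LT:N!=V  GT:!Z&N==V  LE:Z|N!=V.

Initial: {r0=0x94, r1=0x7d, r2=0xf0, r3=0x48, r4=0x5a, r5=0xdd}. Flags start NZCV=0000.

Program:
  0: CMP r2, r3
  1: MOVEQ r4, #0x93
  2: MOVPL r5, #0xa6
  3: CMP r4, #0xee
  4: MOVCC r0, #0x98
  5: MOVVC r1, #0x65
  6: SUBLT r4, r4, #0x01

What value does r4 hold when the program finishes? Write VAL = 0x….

0: ✓ CMP  NZCV=1010
1: · MOVEQ
2: · MOVPL
3: ✓ CMP  NZCV=0000
4: ✓ MOVCC  r0←0x98
5: ✓ MOVVC  r1←0x65
6: · SUBLT

VAL = 0x5a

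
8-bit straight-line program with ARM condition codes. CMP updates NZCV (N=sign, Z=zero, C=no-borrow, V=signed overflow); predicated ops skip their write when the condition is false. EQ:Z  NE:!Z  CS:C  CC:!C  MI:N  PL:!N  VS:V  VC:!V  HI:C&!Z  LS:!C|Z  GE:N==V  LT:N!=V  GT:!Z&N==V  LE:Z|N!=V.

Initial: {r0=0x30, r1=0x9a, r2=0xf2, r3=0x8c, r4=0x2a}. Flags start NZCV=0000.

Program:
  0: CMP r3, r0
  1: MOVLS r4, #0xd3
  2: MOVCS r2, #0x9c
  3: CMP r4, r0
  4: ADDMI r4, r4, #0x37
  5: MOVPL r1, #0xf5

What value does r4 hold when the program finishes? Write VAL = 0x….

[0] flags=0011 → (cmp)
[1] flags=0011 LS?F → skip
[2] flags=0011 CS?T → r2=0x9c
[3] flags=1000 → (cmp)
[4] flags=1000 MI?T → r4=0x61
[5] flags=1000 PL?F → skip

VAL = 0x61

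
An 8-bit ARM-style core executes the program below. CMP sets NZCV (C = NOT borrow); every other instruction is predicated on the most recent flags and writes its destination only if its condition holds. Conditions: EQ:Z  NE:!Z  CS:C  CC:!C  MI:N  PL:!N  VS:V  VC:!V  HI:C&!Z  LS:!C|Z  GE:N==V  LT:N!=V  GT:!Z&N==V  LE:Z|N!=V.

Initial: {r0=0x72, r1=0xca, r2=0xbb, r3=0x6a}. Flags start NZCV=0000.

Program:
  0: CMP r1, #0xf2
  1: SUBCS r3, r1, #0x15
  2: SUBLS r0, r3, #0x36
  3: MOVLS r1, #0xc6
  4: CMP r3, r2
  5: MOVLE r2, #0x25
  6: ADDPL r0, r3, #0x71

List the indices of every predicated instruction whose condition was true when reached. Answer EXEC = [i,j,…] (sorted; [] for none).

0: ✓ CMP  NZCV=1000
1: · SUBCS
2: ✓ SUBLS  r0←0x34
3: ✓ MOVLS  r1←0xc6
4: ✓ CMP  NZCV=1001
5: · MOVLE
6: · ADDPL

EXEC = [2,3]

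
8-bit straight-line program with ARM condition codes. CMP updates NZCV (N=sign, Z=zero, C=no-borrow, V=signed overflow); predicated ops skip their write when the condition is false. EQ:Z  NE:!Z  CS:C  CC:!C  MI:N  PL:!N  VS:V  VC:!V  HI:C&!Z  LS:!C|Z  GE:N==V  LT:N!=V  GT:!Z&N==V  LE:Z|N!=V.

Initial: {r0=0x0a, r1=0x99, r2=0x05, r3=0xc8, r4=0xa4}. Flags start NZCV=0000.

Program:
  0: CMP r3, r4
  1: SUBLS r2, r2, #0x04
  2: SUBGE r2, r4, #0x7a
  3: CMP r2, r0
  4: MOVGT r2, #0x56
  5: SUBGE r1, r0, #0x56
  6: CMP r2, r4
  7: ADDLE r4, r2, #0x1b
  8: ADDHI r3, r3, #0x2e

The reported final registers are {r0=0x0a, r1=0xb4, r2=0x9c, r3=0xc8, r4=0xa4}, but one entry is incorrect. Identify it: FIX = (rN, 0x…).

0: ✓ CMP  NZCV=0010
1: · SUBLS
2: ✓ SUBGE  r2←0x2a
3: ✓ CMP  NZCV=0010
4: ✓ MOVGT  r2←0x56
5: ✓ SUBGE  r1←0xb4
6: ✓ CMP  NZCV=1001
7: · ADDLE
8: · ADDHI

FIX = (r2, 0x56)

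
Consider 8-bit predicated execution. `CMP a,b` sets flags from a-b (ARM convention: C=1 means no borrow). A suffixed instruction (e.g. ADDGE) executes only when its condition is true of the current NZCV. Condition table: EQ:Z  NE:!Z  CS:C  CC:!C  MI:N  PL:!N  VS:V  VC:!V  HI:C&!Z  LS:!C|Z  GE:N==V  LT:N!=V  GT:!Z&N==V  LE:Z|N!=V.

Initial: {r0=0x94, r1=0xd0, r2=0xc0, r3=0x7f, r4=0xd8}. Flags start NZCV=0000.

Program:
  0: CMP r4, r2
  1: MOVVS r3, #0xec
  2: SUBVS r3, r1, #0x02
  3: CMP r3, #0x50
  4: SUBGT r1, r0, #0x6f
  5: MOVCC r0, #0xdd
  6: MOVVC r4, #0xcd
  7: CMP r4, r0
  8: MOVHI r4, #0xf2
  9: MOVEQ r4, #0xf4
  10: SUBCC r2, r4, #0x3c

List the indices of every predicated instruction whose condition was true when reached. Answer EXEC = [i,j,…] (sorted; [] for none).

EXEC = [4,6,8]

0: ✓ CMP  NZCV=0010
1: · MOVVS
2: · SUBVS
3: ✓ CMP  NZCV=0010
4: ✓ SUBGT  r1←0x25
5: · MOVCC
6: ✓ MOVVC  r4←0xcd
7: ✓ CMP  NZCV=0010
8: ✓ MOVHI  r4←0xf2
9: · MOVEQ
10: · SUBCC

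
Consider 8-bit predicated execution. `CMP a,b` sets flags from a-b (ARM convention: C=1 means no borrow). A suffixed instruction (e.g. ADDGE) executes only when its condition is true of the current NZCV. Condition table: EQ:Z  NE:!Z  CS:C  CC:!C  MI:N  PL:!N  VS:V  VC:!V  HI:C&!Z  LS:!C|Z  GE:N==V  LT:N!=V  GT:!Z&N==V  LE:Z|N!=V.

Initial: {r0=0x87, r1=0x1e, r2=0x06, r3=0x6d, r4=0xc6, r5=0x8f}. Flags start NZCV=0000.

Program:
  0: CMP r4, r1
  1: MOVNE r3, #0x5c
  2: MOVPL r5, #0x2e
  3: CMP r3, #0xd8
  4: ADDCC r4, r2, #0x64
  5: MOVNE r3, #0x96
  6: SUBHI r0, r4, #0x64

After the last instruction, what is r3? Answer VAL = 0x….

0: ✓ CMP  NZCV=1010
1: ✓ MOVNE  r3←0x5c
2: · MOVPL
3: ✓ CMP  NZCV=1001
4: ✓ ADDCC  r4←0x6a
5: ✓ MOVNE  r3←0x96
6: · SUBHI

VAL = 0x96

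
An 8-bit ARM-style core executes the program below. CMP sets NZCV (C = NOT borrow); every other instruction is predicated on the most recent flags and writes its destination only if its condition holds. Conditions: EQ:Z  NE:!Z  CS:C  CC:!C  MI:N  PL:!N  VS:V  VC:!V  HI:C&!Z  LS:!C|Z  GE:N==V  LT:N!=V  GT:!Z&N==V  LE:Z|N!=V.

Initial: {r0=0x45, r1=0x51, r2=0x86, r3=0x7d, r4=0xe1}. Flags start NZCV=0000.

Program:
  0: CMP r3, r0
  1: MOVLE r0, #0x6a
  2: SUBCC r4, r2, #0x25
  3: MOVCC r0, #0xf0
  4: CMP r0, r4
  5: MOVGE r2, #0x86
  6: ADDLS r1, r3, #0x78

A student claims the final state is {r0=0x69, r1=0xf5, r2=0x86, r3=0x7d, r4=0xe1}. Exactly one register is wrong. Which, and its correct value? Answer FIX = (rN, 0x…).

FIX = (r0, 0x45)

[0] flags=0010 → (cmp)
[1] flags=0010 LE?F → skip
[2] flags=0010 CC?F → skip
[3] flags=0010 CC?F → skip
[4] flags=0000 → (cmp)
[5] flags=0000 GE?T → r2=0x86
[6] flags=0000 LS?T → r1=0xf5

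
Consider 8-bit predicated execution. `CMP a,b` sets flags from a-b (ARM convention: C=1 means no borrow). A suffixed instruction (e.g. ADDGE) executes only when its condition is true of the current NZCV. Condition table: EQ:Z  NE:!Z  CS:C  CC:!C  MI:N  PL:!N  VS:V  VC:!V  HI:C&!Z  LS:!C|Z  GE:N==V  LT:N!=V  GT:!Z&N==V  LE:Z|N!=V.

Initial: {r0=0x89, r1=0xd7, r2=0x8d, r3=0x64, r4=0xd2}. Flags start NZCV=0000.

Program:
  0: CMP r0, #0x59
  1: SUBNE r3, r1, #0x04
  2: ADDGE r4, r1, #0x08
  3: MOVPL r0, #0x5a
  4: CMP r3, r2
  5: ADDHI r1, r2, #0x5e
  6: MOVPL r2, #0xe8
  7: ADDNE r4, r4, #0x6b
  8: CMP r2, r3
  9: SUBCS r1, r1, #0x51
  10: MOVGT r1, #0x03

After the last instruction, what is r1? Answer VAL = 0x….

[0] flags=0011 → (cmp)
[1] flags=0011 NE?T → r3=0xd3
[2] flags=0011 GE?F → skip
[3] flags=0011 PL?T → r0=0x5a
[4] flags=0010 → (cmp)
[5] flags=0010 HI?T → r1=0xeb
[6] flags=0010 PL?T → r2=0xe8
[7] flags=0010 NE?T → r4=0x3d
[8] flags=0010 → (cmp)
[9] flags=0010 CS?T → r1=0x9a
[10] flags=0010 GT?T → r1=0x03

VAL = 0x03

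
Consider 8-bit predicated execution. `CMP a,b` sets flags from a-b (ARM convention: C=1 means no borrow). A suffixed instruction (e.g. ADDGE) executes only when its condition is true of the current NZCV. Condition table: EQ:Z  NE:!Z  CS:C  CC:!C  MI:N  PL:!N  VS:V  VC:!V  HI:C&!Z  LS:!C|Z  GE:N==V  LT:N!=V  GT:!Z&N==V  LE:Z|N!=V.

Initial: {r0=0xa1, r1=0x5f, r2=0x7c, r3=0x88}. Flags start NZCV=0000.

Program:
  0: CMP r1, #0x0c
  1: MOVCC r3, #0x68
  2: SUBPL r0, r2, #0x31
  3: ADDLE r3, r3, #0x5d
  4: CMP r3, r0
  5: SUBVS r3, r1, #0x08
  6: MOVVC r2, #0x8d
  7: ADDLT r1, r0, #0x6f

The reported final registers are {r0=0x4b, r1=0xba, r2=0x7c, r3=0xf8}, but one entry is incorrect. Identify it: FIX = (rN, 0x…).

0: ✓ CMP  NZCV=0010
1: · MOVCC
2: ✓ SUBPL  r0←0x4b
3: · ADDLE
4: ✓ CMP  NZCV=0011
5: ✓ SUBVS  r3←0x57
6: · MOVVC
7: ✓ ADDLT  r1←0xba

FIX = (r3, 0x57)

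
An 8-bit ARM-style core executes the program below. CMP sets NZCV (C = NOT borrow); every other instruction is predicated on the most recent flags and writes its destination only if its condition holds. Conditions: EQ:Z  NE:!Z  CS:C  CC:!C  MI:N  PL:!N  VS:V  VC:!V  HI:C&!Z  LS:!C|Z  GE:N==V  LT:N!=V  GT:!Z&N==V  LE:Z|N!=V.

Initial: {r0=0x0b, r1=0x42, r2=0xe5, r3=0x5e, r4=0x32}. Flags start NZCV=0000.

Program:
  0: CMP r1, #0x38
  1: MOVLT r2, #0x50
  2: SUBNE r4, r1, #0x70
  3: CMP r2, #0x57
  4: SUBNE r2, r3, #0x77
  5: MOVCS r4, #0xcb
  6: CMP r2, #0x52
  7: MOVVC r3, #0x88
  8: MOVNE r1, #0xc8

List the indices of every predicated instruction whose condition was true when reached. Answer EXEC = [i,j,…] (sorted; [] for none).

0: ✓ CMP  NZCV=0010
1: · MOVLT
2: ✓ SUBNE  r4←0xd2
3: ✓ CMP  NZCV=1010
4: ✓ SUBNE  r2←0xe7
5: ✓ MOVCS  r4←0xcb
6: ✓ CMP  NZCV=1010
7: ✓ MOVVC  r3←0x88
8: ✓ MOVNE  r1←0xc8

EXEC = [2,4,5,7,8]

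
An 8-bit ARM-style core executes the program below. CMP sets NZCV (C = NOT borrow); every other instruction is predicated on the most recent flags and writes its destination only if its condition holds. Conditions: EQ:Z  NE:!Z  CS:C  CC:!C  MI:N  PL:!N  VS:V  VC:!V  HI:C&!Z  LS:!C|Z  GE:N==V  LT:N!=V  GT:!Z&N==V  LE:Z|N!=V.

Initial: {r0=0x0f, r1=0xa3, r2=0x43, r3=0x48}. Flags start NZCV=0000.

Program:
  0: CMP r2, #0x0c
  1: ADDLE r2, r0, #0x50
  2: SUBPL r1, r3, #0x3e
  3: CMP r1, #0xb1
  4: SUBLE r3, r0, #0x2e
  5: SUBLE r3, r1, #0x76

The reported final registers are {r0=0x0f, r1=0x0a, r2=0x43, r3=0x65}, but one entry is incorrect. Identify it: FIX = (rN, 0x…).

FIX = (r3, 0x48)

0: ✓ CMP  NZCV=0010
1: · ADDLE
2: ✓ SUBPL  r1←0x0a
3: ✓ CMP  NZCV=0000
4: · SUBLE
5: · SUBLE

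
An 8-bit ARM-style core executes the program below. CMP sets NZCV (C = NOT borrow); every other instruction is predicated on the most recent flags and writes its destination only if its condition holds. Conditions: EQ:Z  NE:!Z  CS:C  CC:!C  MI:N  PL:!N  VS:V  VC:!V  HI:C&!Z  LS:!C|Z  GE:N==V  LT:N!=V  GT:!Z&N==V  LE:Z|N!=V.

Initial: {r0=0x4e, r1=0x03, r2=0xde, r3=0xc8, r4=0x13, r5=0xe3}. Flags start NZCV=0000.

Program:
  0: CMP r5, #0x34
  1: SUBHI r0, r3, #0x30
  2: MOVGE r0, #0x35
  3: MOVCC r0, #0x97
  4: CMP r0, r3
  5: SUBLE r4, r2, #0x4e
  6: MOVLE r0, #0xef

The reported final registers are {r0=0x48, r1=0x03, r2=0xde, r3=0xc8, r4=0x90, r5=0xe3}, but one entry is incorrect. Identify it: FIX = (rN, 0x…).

0: ✓ CMP  NZCV=1010
1: ✓ SUBHI  r0←0x98
2: · MOVGE
3: · MOVCC
4: ✓ CMP  NZCV=1000
5: ✓ SUBLE  r4←0x90
6: ✓ MOVLE  r0←0xef

FIX = (r0, 0xef)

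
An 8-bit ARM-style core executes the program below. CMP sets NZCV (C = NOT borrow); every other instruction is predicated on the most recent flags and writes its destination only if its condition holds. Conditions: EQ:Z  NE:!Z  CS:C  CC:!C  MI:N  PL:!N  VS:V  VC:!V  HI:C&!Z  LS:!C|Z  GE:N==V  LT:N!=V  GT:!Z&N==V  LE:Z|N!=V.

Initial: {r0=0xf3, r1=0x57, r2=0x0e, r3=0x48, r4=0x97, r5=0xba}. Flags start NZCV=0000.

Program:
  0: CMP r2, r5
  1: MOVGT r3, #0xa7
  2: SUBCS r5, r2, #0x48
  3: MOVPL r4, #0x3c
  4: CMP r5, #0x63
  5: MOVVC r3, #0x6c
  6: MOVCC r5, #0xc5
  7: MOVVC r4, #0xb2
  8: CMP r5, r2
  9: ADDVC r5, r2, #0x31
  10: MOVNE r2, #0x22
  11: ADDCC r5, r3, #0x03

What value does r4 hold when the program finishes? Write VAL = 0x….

VAL = 0x3c

0: ✓ CMP  NZCV=0000
1: ✓ MOVGT  r3←0xa7
2: · SUBCS
3: ✓ MOVPL  r4←0x3c
4: ✓ CMP  NZCV=0011
5: · MOVVC
6: · MOVCC
7: · MOVVC
8: ✓ CMP  NZCV=1010
9: ✓ ADDVC  r5←0x3f
10: ✓ MOVNE  r2←0x22
11: · ADDCC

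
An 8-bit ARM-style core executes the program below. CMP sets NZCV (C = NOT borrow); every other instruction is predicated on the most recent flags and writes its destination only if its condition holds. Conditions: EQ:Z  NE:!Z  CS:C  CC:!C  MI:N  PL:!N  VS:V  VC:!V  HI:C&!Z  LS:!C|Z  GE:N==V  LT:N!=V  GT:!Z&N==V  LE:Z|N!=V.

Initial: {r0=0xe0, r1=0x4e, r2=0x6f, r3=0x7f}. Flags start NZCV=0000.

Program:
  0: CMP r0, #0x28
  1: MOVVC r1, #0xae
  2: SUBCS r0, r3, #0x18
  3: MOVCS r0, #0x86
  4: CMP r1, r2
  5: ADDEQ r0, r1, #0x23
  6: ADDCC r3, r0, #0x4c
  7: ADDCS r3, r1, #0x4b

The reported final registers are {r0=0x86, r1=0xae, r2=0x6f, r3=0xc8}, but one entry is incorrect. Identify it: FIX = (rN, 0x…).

FIX = (r3, 0xf9)

0: ✓ CMP  NZCV=1010
1: ✓ MOVVC  r1←0xae
2: ✓ SUBCS  r0←0x67
3: ✓ MOVCS  r0←0x86
4: ✓ CMP  NZCV=0011
5: · ADDEQ
6: · ADDCC
7: ✓ ADDCS  r3←0xf9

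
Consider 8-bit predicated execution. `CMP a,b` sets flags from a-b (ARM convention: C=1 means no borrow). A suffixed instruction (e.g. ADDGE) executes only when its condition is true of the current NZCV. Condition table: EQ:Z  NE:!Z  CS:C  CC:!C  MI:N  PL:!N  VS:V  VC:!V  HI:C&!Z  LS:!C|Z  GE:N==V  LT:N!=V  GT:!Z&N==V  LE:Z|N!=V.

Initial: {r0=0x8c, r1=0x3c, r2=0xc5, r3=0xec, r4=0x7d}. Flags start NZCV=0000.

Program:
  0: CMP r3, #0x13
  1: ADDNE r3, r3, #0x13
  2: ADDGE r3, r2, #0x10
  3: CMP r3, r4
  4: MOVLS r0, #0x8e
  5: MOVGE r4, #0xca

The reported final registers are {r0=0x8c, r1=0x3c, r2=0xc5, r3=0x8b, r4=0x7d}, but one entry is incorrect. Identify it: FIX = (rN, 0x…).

0: ✓ CMP  NZCV=1010
1: ✓ ADDNE  r3←0xff
2: · ADDGE
3: ✓ CMP  NZCV=1010
4: · MOVLS
5: · MOVGE

FIX = (r3, 0xff)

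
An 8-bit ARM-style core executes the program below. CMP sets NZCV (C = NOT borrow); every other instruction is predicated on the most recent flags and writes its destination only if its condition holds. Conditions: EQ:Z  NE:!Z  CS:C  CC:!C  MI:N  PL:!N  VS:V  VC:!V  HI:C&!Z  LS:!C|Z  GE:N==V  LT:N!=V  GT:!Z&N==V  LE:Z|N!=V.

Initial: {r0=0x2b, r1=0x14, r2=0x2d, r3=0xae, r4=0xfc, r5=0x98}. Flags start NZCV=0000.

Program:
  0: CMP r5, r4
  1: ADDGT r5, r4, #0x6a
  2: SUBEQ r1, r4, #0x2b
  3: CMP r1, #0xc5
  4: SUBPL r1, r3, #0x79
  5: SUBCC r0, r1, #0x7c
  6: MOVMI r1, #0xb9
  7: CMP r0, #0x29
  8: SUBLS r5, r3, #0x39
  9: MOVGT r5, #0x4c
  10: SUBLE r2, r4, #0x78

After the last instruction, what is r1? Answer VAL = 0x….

VAL = 0x35

[0] flags=1000 → (cmp)
[1] flags=1000 GT?F → skip
[2] flags=1000 EQ?F → skip
[3] flags=0000 → (cmp)
[4] flags=0000 PL?T → r1=0x35
[5] flags=0000 CC?T → r0=0xb9
[6] flags=0000 MI?F → skip
[7] flags=1010 → (cmp)
[8] flags=1010 LS?F → skip
[9] flags=1010 GT?F → skip
[10] flags=1010 LE?T → r2=0x84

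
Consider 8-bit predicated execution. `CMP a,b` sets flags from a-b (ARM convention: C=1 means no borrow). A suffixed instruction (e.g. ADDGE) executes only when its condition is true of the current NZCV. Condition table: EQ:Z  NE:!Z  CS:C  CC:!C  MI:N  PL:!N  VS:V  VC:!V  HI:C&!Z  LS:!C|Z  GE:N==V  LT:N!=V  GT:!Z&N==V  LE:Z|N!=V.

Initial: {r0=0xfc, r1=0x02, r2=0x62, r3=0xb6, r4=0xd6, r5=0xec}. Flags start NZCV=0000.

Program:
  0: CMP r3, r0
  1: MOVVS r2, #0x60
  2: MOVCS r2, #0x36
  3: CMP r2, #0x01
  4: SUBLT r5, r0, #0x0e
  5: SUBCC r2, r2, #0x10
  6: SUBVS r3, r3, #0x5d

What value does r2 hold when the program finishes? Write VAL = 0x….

[0] flags=1000 → (cmp)
[1] flags=1000 VS?F → skip
[2] flags=1000 CS?F → skip
[3] flags=0010 → (cmp)
[4] flags=0010 LT?F → skip
[5] flags=0010 CC?F → skip
[6] flags=0010 VS?F → skip

VAL = 0x62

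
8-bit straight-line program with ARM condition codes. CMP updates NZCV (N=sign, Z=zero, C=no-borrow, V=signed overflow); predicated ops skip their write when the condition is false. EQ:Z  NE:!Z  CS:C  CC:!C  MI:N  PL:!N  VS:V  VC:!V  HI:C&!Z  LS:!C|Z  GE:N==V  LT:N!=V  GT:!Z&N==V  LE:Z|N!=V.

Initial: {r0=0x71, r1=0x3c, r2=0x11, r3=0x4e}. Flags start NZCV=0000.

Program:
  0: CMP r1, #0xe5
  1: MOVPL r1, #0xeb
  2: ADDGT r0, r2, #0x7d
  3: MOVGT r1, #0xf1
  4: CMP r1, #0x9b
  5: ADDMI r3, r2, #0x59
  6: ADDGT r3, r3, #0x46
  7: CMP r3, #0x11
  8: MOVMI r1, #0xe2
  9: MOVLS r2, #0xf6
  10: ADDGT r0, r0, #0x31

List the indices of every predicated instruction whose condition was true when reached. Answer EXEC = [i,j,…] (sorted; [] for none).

0: ✓ CMP  NZCV=0000
1: ✓ MOVPL  r1←0xeb
2: ✓ ADDGT  r0←0x8e
3: ✓ MOVGT  r1←0xf1
4: ✓ CMP  NZCV=0010
5: · ADDMI
6: ✓ ADDGT  r3←0x94
7: ✓ CMP  NZCV=1010
8: ✓ MOVMI  r1←0xe2
9: · MOVLS
10: · ADDGT

EXEC = [1,2,3,6,8]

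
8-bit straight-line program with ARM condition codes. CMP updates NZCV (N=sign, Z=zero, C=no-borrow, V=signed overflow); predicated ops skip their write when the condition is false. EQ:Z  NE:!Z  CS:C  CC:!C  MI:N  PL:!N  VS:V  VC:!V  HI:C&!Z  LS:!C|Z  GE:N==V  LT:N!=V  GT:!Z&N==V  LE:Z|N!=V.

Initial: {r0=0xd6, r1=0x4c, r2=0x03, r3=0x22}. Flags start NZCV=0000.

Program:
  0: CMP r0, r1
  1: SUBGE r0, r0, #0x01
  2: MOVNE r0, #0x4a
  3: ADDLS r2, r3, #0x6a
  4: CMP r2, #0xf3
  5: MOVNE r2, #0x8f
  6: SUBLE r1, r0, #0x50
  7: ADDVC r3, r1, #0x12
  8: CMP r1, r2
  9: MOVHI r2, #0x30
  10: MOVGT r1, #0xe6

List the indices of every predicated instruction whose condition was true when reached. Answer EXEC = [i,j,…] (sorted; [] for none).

EXEC = [2,5,7,10]

[0] flags=1010 → (cmp)
[1] flags=1010 GE?F → skip
[2] flags=1010 NE?T → r0=0x4a
[3] flags=1010 LS?F → skip
[4] flags=0000 → (cmp)
[5] flags=0000 NE?T → r2=0x8f
[6] flags=0000 LE?F → skip
[7] flags=0000 VC?T → r3=0x5e
[8] flags=1001 → (cmp)
[9] flags=1001 HI?F → skip
[10] flags=1001 GT?T → r1=0xe6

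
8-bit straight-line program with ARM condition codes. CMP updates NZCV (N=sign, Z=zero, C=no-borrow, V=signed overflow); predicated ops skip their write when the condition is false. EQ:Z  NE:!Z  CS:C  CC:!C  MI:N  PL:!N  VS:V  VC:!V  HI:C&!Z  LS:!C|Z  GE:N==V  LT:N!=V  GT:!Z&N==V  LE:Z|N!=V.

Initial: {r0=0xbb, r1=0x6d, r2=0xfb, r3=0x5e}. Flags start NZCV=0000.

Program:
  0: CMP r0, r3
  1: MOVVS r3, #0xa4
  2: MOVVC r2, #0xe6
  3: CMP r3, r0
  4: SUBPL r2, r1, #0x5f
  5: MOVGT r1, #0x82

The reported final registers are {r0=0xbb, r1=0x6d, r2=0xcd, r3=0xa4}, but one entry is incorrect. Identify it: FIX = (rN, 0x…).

FIX = (r2, 0xfb)

0: ✓ CMP  NZCV=0011
1: ✓ MOVVS  r3←0xa4
2: · MOVVC
3: ✓ CMP  NZCV=1000
4: · SUBPL
5: · MOVGT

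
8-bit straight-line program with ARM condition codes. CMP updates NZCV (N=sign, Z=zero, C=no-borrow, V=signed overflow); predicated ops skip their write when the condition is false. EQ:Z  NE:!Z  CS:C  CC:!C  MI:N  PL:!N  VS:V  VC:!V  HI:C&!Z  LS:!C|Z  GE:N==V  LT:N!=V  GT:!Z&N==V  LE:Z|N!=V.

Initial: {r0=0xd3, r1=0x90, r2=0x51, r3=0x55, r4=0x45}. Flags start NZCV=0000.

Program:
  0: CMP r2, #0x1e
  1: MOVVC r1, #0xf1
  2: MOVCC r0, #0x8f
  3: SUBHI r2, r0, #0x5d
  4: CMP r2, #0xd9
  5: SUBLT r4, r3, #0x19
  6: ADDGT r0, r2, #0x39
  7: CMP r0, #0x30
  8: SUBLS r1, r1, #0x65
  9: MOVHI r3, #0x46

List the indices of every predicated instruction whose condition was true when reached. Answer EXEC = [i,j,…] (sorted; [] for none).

0: ✓ CMP  NZCV=0010
1: ✓ MOVVC  r1←0xf1
2: · MOVCC
3: ✓ SUBHI  r2←0x76
4: ✓ CMP  NZCV=1001
5: · SUBLT
6: ✓ ADDGT  r0←0xaf
7: ✓ CMP  NZCV=0011
8: · SUBLS
9: ✓ MOVHI  r3←0x46

EXEC = [1,3,6,9]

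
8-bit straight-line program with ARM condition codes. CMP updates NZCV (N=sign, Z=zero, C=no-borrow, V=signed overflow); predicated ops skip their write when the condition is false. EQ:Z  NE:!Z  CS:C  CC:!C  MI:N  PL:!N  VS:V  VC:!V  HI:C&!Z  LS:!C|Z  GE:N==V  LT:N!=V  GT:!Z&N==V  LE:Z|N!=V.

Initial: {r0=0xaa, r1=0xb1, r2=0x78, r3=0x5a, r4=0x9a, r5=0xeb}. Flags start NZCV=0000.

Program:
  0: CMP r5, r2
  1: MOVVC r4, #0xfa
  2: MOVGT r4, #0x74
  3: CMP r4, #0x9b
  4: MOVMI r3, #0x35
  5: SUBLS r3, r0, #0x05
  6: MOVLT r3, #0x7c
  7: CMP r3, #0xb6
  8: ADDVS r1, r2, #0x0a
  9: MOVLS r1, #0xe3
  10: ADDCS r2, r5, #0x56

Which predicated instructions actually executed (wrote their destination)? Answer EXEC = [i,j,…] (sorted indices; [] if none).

[0] flags=0011 → (cmp)
[1] flags=0011 VC?F → skip
[2] flags=0011 GT?F → skip
[3] flags=1000 → (cmp)
[4] flags=1000 MI?T → r3=0x35
[5] flags=1000 LS?T → r3=0xa5
[6] flags=1000 LT?T → r3=0x7c
[7] flags=1001 → (cmp)
[8] flags=1001 VS?T → r1=0x82
[9] flags=1001 LS?T → r1=0xe3
[10] flags=1001 CS?F → skip

EXEC = [4,5,6,8,9]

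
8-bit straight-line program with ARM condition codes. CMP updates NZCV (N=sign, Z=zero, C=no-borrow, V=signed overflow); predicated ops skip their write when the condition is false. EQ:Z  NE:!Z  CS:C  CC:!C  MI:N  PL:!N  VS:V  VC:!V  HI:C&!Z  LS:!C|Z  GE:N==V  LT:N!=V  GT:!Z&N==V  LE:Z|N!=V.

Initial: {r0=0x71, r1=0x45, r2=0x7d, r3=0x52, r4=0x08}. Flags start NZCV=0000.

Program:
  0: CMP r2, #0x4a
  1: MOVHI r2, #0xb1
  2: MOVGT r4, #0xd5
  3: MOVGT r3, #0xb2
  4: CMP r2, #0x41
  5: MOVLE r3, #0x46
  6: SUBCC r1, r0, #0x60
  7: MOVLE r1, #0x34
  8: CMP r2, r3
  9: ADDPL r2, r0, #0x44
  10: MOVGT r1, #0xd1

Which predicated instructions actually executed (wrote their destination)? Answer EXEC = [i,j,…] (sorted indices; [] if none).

0: ✓ CMP  NZCV=0010
1: ✓ MOVHI  r2←0xb1
2: ✓ MOVGT  r4←0xd5
3: ✓ MOVGT  r3←0xb2
4: ✓ CMP  NZCV=0011
5: ✓ MOVLE  r3←0x46
6: · SUBCC
7: ✓ MOVLE  r1←0x34
8: ✓ CMP  NZCV=0011
9: ✓ ADDPL  r2←0xb5
10: · MOVGT

EXEC = [1,2,3,5,7,9]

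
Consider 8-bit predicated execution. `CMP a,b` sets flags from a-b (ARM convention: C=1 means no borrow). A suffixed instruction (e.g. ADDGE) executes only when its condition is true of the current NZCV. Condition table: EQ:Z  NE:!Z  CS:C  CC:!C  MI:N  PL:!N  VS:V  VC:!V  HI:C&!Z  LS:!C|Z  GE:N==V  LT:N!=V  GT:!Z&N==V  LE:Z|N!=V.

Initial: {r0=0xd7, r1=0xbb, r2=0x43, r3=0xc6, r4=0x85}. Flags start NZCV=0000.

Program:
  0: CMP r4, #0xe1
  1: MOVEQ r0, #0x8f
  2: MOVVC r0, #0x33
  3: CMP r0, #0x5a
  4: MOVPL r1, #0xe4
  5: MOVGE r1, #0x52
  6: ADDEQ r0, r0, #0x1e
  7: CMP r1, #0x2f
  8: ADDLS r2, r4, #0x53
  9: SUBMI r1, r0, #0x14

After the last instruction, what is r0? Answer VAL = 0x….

VAL = 0x33

[0] flags=1000 → (cmp)
[1] flags=1000 EQ?F → skip
[2] flags=1000 VC?T → r0=0x33
[3] flags=1000 → (cmp)
[4] flags=1000 PL?F → skip
[5] flags=1000 GE?F → skip
[6] flags=1000 EQ?F → skip
[7] flags=1010 → (cmp)
[8] flags=1010 LS?F → skip
[9] flags=1010 MI?T → r1=0x1f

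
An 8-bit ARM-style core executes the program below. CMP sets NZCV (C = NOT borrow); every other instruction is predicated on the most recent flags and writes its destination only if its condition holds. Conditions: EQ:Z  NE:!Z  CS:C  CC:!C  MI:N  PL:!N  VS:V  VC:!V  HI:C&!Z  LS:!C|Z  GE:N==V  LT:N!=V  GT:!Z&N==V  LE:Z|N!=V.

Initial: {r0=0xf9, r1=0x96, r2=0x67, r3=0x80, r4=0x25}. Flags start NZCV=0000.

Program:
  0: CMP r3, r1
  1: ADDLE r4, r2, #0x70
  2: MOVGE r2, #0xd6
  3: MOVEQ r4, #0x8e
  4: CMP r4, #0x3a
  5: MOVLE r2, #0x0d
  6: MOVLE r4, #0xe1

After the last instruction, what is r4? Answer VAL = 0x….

VAL = 0xe1

0: ✓ CMP  NZCV=1000
1: ✓ ADDLE  r4←0xd7
2: · MOVGE
3: · MOVEQ
4: ✓ CMP  NZCV=1010
5: ✓ MOVLE  r2←0x0d
6: ✓ MOVLE  r4←0xe1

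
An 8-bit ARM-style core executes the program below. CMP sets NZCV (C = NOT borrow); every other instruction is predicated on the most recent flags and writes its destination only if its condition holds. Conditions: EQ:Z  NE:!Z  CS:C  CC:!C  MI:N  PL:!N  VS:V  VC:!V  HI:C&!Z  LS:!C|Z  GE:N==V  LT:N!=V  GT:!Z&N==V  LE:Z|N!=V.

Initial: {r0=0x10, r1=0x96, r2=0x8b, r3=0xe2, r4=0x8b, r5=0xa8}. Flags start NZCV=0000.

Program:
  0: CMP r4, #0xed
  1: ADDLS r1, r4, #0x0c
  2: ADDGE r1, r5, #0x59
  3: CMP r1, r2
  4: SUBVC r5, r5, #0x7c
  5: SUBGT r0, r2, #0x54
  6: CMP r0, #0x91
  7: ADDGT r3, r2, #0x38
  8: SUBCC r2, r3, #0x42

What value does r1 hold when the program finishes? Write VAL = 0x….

VAL = 0x97

[0] flags=1000 → (cmp)
[1] flags=1000 LS?T → r1=0x97
[2] flags=1000 GE?F → skip
[3] flags=0010 → (cmp)
[4] flags=0010 VC?T → r5=0x2c
[5] flags=0010 GT?T → r0=0x37
[6] flags=1001 → (cmp)
[7] flags=1001 GT?T → r3=0xc3
[8] flags=1001 CC?T → r2=0x81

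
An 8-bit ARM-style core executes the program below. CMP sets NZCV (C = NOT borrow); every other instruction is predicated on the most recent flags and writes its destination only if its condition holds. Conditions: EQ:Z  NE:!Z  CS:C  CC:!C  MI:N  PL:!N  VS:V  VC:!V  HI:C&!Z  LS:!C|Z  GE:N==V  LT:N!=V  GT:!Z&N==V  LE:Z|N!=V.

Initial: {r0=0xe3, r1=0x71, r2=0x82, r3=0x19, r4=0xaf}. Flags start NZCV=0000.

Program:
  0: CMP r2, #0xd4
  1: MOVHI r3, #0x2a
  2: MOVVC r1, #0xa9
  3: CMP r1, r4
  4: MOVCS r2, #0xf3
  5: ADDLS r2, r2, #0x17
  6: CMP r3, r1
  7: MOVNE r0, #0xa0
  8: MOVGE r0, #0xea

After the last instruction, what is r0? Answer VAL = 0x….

[0] flags=1000 → (cmp)
[1] flags=1000 HI?F → skip
[2] flags=1000 VC?T → r1=0xa9
[3] flags=1000 → (cmp)
[4] flags=1000 CS?F → skip
[5] flags=1000 LS?T → r2=0x99
[6] flags=0000 → (cmp)
[7] flags=0000 NE?T → r0=0xa0
[8] flags=0000 GE?T → r0=0xea

VAL = 0xea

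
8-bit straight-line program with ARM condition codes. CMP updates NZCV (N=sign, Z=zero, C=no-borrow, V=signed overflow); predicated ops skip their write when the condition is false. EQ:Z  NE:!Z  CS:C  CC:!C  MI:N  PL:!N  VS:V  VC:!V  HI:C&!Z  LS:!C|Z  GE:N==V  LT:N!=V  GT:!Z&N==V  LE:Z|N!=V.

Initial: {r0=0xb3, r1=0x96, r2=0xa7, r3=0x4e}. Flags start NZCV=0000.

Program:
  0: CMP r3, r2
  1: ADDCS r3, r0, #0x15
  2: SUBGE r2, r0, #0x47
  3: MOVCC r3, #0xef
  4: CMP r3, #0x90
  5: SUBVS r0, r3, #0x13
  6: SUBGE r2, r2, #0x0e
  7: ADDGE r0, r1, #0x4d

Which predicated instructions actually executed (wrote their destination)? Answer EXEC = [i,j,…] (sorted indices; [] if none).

0: ✓ CMP  NZCV=1001
1: · ADDCS
2: ✓ SUBGE  r2←0x6c
3: ✓ MOVCC  r3←0xef
4: ✓ CMP  NZCV=0010
5: · SUBVS
6: ✓ SUBGE  r2←0x5e
7: ✓ ADDGE  r0←0xe3

EXEC = [2,3,6,7]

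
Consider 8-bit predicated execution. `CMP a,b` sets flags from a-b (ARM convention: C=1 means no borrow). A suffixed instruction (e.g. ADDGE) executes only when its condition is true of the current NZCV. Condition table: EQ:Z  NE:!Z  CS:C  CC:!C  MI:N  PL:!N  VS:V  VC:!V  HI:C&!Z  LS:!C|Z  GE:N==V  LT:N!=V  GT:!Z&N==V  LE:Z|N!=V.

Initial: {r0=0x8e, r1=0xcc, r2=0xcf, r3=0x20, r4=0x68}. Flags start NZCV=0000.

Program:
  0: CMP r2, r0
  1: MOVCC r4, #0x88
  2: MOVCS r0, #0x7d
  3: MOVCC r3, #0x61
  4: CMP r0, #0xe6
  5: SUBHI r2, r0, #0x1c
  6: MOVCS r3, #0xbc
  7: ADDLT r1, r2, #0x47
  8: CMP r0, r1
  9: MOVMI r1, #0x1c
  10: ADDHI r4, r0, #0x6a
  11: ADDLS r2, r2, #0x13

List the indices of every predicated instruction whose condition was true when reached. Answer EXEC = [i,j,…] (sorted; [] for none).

0: ✓ CMP  NZCV=0010
1: · MOVCC
2: ✓ MOVCS  r0←0x7d
3: · MOVCC
4: ✓ CMP  NZCV=1001
5: · SUBHI
6: · MOVCS
7: · ADDLT
8: ✓ CMP  NZCV=1001
9: ✓ MOVMI  r1←0x1c
10: · ADDHI
11: ✓ ADDLS  r2←0xe2

EXEC = [2,9,11]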